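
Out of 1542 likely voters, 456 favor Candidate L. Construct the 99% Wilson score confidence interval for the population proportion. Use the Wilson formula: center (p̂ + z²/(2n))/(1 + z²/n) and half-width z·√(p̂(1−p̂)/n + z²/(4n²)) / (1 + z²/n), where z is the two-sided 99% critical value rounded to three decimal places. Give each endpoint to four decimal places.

(0.2667, 0.3265)

Here p̂ = 456/1542 = 0.29572 and z = 2.576 (z² = 6.635776).
1 + z²/n = 1.004303.
Center = (0.29572 + 0.002152)/1.004303 = 0.29660.
Radicand: p̂(1−p̂)/n + z²/(4n²) = 0.000135065 + 0.000000698 = 0.000135763.
Half-width = 2.576·√0.000135763/1.004303 = 0.02989.
Interval: 0.29660 ± 0.02989 → (0.2667, 0.3265).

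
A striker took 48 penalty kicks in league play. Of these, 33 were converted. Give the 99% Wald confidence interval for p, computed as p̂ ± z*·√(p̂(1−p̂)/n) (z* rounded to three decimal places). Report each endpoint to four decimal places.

(0.5152, 0.8598)

p̂ = 33/48 = 0.68750.
Standard error of p̂: √(0.214844/48) = √0.004475911 = 0.066902.
z* = 2.576 at the 99% level.
Margin = 2.576·0.066902 = 0.17234.
CI: 0.68750 ± 0.17234 = (0.5152, 0.8598).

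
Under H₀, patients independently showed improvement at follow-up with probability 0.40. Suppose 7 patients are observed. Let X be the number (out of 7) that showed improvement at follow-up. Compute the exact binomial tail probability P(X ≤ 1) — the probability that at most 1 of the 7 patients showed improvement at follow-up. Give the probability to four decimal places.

X ~ Binomial(n=7, p=0.40).
P(X ≤ 1) = C(7,0)·0.40^0·0.60^7 + C(7,1)·0.40^1·0.60^6.
= 0.027994 + 0.130637 = 0.1586.

P = 0.1586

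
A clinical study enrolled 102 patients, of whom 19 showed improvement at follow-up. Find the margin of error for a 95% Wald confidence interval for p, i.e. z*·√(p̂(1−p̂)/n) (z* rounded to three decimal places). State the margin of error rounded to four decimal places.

ME = 0.0756

p̂ = 19/102 = 0.18627.
SE(p̂) = √(0.18627·0.81373/102) = 0.038549.
For 95% confidence, z* = 1.960.
Margin of error = z*·SE = 1.960 × 0.038549 = 0.0756.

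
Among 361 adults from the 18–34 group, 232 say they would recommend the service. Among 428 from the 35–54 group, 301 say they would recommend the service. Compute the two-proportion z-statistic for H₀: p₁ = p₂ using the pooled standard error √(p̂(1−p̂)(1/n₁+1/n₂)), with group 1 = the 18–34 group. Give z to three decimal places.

p̂₁ = 232/361 = 0.64266, p̂₂ = 301/428 = 0.70327.
Pooled p̂ = (232+301)/(361+428) = 533/789 = 0.67554.
Pooled SE = √[0.2191862·0.00510653] ≈ 0.033456.
z = -0.06061/0.033456 = -1.812.

z = -1.812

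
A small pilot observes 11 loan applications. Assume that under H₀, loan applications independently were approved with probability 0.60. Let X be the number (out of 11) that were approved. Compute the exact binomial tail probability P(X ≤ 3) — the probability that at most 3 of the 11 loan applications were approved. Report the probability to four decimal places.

P = 0.0293

X is binomial with n = 11 and p = 0.60.
P(X ≤ 3) = C(11,0)·0.60^0·0.40^11 + C(11,1)·0.60^1·0.40^10 + C(11,2)·0.60^2·0.40^9 + C(11,3)·0.60^3·0.40^8.
= 0.000042 + 0.000692 + 0.005190 + 0.023357 = 0.0293.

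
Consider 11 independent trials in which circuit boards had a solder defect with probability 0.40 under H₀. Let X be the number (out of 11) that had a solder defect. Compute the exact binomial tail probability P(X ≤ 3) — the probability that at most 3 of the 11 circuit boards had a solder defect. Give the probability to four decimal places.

X is binomial with n = 11 and p = 0.40.
P(X ≤ 3) = C(11,0)·0.40^0·0.60^11 + C(11,1)·0.40^1·0.60^10 + C(11,2)·0.40^2·0.60^9 + C(11,3)·0.40^3·0.60^8.
= 0.003628 + 0.026605 + 0.088684 + 0.177367 = 0.2963.

P = 0.2963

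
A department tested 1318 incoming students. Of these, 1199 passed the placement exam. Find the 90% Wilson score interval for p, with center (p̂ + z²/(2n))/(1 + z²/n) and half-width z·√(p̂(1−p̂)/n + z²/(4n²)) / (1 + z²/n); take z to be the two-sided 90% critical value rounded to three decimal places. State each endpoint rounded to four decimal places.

Here p̂ = 1199/1318 = 0.90971 and z = 1.645 (z² = 2.706025).
1 + z²/n = 1.002053.
Center = (0.90971 + 0.001027)/1.002053 = 0.90887.
Radicand: p̂(1−p̂)/n + z²/(4n²) = 0.000062319 + 0.000000389 = 0.000062708.
Half-width = z·√(radicand)/denom = 1.645·0.007919/1.002053 = 0.01300.
CI: 0.90887 ± 0.01300 = (0.8959, 0.9219).

(0.8959, 0.9219)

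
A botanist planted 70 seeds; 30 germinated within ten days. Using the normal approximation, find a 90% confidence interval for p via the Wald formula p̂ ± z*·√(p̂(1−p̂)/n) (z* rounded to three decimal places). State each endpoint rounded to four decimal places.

p̂ = 30/70 = 0.42857.
Standard error of p̂: √(0.244898/70) = √0.003498542 = 0.059148.
z* = 1.645 at the 90% level.
Margin of error: 1.645 × 0.059148 = 0.09730.
Interval: 0.42857 ± 0.09730 → (0.3313, 0.5259).

(0.3313, 0.5259)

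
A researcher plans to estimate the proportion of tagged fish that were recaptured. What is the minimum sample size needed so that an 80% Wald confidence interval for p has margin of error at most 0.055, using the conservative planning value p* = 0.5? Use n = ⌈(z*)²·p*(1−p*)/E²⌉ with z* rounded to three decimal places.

n = 136

z* = 1.282 at the 80% level.
p*(1−p*) = 0.2500.
(z*)²·p*(1−p*)/E² = 1.643524·0.2500/0.003025 = 135.828.
Rounding up, n = 136.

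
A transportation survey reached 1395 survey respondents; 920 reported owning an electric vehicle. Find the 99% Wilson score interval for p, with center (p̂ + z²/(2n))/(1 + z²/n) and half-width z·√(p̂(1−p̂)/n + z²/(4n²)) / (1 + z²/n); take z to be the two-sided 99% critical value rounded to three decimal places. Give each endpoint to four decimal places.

(0.6261, 0.6914)

p̂ = 920/1395 = 0.65950; z = 2.576, so z² = 6.635776.
Denominator 1 + z²/n = 1 + 6.635776/1395 = 1.004757.
Center = (0.65950 + 0.002378)/1.004757 = 0.65874.
Radicand: p̂(1−p̂)/n + z²/(4n²) = 0.000160975 + 0.000000852 = 0.000161827.
Half-width = 2.576·√0.000161827/1.004757 = 0.03261.
So the interval runs from 0.6261 to 0.6914.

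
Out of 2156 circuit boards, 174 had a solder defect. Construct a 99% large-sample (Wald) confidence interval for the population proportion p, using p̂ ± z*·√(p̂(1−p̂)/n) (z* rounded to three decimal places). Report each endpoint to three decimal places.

p̂ = 174/2156 = 0.08071.
Standard error of p̂: √(0.074192/2156) = √0.000034412 = 0.005866.
The 99% critical value is z* = 2.576.
Margin of error: 2.576 × 0.005866 = 0.01511.
CI: 0.08071 ± 0.01511 = (0.066, 0.096).

(0.066, 0.096)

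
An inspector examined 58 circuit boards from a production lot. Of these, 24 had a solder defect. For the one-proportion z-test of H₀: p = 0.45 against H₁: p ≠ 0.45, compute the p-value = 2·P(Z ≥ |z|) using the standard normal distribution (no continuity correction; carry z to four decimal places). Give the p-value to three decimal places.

Sample proportion p̂ = 24/58 = 0.41379.
SE₀ = √(0.45·0.55/58) = 0.065324.
z = (p̂ − p₀)/SE = (24/58 − 0.45)/0.065324 ≈ -0.5543.
From the standard normal, 2·P(Z ≥ |z|) = 0.579.

p-value = 0.579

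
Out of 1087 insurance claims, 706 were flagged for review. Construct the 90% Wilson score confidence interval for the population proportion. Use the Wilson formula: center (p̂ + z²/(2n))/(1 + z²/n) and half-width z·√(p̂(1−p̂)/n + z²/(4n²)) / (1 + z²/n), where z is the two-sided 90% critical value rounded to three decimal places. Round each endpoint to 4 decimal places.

Here p̂ = 706/1087 = 0.64949 and z = 1.645 (z² = 2.706025).
1 + z²/n = 1.002489.
Center = (0.64949 + 0.001245)/1.002489 = 0.64912.
Radicand: p̂(1−p̂)/n + z²/(4n²) = 0.000209431 + 0.000000573 = 0.000210004.
Half-width = z·√(radicand)/denom = 1.645·0.014492/1.002489 = 0.02378.
Interval: 0.64912 ± 0.02378 → (0.6253, 0.6729).

(0.6253, 0.6729)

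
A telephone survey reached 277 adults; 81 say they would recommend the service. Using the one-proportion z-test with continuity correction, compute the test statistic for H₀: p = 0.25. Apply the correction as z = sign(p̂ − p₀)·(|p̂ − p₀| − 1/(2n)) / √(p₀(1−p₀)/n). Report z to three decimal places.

The sample proportion is 81/277 = 0.29242. p̂ − p₀ = 0.042419.
1/(2n) = 0.001805.
Corrected numerator: |0.042419| − 0.001805 = 0.040614.
Under H₀, SE = √(p₀(1−p₀)/n) = √(0.25·0.75/277) = √0.000676895 = 0.026017.
z = (+)0.040614/0.026017 = 1.561.

z = 1.561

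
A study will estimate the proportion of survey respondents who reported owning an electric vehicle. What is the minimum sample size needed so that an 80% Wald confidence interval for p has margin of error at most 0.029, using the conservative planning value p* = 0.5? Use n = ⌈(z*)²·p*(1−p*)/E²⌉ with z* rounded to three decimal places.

The 80% critical value is z* = 1.282.
p*(1−p*) = 0.50·0.50 = 0.2500.
(z*)²·p*(1−p*)/E² = 1.643524·0.2500/0.000841 = 488.562.
⌈488.562⌉ = 489.

n = 489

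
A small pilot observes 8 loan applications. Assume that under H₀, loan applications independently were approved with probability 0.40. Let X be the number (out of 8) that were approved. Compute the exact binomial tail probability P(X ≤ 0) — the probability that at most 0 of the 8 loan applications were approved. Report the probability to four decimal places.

X ~ Binomial(n=8, p=0.40).
P(X ≤ 0) = C(8,0)·0.40^0·0.60^8.
= 0.016796 = 0.0168.

P = 0.0168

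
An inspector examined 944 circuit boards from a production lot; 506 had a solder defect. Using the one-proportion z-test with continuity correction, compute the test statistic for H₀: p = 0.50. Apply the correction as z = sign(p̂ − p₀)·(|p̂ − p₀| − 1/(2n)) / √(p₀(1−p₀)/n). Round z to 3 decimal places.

With x = 506 successes in n = 944, p̂ = 0.53602. p̂ − p₀ = 0.036017.
1/(2n) = 0.000530.
Corrected numerator: |0.036017| − 0.000530 = 0.035487.
Under H₀, SE = √(p₀(1−p₀)/n) = √(0.50·0.50/944) = √0.000264831 = 0.016274.
z = (+)0.035487/0.016274 = 2.181.

z = 2.181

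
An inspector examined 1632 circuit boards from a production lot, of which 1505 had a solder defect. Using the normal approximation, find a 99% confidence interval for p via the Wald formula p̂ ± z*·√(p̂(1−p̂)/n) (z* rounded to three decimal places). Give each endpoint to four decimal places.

With x = 1505 successes in n = 1632, p̂ = 0.92218.
SE = √(p̂(1−p̂)/n) = √(0.071763/1632) = 0.006631.
For 99% confidence, z* = 2.576.
Margin = 2.576·0.006631 = 0.01708.
CI: 0.92218 ± 0.01708 = (0.9051, 0.9393).

(0.9051, 0.9393)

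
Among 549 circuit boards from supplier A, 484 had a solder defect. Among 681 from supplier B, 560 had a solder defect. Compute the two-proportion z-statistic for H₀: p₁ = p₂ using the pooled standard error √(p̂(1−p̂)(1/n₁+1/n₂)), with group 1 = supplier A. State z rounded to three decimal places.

Sample proportions: p̂₁ = 484/549 = 0.88160 and p̂₂ = 560/681 = 0.82232.
Pooled p̂ = (484+560)/(549+681) = 1044/1230 = 0.84878.
Pooled SE = √[0.1283522·0.00328992] ≈ 0.020549.
z = 0.05928/0.020549 = 2.885.

z = 2.885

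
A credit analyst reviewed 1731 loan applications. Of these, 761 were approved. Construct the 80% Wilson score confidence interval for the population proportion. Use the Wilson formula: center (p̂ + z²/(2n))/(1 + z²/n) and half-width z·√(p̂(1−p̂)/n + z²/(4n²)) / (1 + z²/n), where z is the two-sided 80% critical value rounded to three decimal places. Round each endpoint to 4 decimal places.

Here p̂ = 761/1731 = 0.43963 and z = 1.282 (z² = 1.643524).
1 + z²/n = 1.000949.
Center = (0.43963 + 0.000475)/1.000949 = 0.43969.
Radicand: p̂(1−p̂)/n + z²/(4n²) = 0.000142320 + 0.000000137 = 0.000142457.
Half-width = z·√(radicand)/denom = 1.282·0.011936/1.000949 = 0.01529.
So the interval runs from 0.4244 to 0.4550.

(0.4244, 0.4550)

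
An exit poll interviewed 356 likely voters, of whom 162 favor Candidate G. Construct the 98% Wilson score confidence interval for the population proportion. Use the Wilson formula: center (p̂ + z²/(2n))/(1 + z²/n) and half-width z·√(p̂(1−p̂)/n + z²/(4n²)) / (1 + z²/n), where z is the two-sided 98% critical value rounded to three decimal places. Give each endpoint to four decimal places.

p̂ = 162/356 = 0.45506; z = 2.326, so z² = 5.410276.
1 + z²/n = 1.015197.
Center = (0.45506 + 0.007599)/1.015197 = 0.45573.
Radicand: p̂(1−p̂)/n + z²/(4n²) = 0.000696573 + 0.000010672 = 0.000707245.
Half-width = 2.326·√0.000707245/1.015197 = 0.06093.
CI: 0.45573 ± 0.06093 = (0.3948, 0.5167).

(0.3948, 0.5167)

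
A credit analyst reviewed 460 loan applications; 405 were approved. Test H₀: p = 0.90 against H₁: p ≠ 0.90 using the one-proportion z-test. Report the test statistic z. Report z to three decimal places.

Sample proportion p̂ = 405/460 = 0.88043.
Under H₀, SE = √(p₀(1−p₀)/n) = √(0.90·0.10/460) = √0.000195652 = 0.013988.
z = (0.88043 − 0.90)/0.013988 = -0.01957/0.013988 = -1.399.

z = -1.399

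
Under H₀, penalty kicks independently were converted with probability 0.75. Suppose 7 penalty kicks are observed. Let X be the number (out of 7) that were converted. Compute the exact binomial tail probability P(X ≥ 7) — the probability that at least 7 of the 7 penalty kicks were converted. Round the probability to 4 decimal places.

X is binomial with n = 7 and p = 0.75.
P(X ≥ 7) = C(7,7)·0.75^7·0.25^0.
= 0.133484 = 0.1335.

P = 0.1335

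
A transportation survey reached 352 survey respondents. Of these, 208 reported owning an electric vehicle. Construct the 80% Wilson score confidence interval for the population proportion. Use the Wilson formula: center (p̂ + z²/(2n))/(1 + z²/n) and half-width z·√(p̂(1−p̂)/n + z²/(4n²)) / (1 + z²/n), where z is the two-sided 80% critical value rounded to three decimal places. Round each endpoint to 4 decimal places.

(0.5570, 0.6240)

p̂ = 208/352 = 0.59091; z = 1.282, so z² = 1.643524.
Denominator 1 + z²/n = 1 + 1.643524/352 = 1.004669.
Adjusted center: (0.59091 + z²/(2n))/1.004669 = 0.59049.
Radicand: p̂(1−p̂)/n + z²/(4n²) = 0.000686749 + 0.000003316 = 0.000690065.
Half-width = z·√(radicand)/denom = 1.282·0.026269/1.004669 = 0.03352.
So the interval runs from 0.5570 to 0.6240.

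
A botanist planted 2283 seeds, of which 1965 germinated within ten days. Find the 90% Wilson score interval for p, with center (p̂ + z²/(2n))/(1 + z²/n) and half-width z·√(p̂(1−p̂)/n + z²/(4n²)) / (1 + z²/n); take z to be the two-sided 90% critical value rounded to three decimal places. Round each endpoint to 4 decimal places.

(0.8484, 0.8722)

p̂ = 1965/2283 = 0.86071; z = 1.645, so z² = 2.706025.
1 + z²/n = 1.001185.
Adjusted center: (0.86071 + z²/(2n))/1.001185 = 0.86028.
Radicand: p̂(1−p̂)/n + z²/(4n²) = 0.000052514 + 0.000000130 = 0.000052644.
Half-width = 1.645·√0.000052644/1.001185 = 0.01192.
Interval: 0.86028 ± 0.01192 → (0.8484, 0.8722).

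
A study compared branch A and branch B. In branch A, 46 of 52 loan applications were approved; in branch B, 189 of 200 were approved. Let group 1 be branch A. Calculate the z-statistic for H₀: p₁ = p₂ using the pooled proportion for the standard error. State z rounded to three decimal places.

z = -1.547

Sample proportions: p̂₁ = 46/52 = 0.88462 and p̂₂ = 189/200 = 0.94500.
Pooled p̂ = (46+189)/(52+200) = 235/252 = 0.93254.
SE = √[p̂(1−p̂)(1/n₁+1/n₂)] = √[0.93254·0.06746·(1/52+1/200)] ≈ 0.039043.
z = -0.06038/0.039043 = -1.547.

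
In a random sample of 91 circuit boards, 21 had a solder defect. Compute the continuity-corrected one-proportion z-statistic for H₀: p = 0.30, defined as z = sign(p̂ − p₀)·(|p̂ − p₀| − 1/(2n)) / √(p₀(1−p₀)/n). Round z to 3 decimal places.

With x = 21 successes in n = 91, p̂ = 0.23077. p̂ − p₀ = -0.069231.
1/(2n) = 0.005495.
Corrected numerator: |-0.069231| − 0.005495 = 0.063736.
Null standard error: √(0.30·0.70/91) = √0.002307692 = 0.048038.
z = −0.063736/0.048038 = -1.327.

z = -1.327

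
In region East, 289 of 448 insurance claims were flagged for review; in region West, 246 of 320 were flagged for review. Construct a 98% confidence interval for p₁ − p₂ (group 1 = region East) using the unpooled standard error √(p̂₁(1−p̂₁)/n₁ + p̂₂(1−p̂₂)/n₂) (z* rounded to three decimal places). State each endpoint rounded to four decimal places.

p̂₁ = 289/448 = 0.64509, p̂₂ = 246/320 = 0.76875; p̂₁ − p̂₂ = -0.12366.
Unpooled SE = √(p̂₁(1−p̂₁)/n₁ + p̂₂(1−p̂₂)/n₂) = √(0.000511047 + 0.000555542) = 0.032659.
The 98% critical value is z* = 2.326. Margin of error = 0.07596.
CI: -0.12366 ± 0.07596 = (-0.1996, -0.0477).

(-0.1996, -0.0477)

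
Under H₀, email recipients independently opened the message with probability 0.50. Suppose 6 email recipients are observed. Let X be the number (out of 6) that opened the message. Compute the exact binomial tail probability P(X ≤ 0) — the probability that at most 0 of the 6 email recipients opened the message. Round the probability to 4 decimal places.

X ~ Binomial(n=6, p=0.50).
P(X ≤ 0) = C(6,0)·0.50^0·0.50^6.
= 0.015625 = 0.0156.

P = 0.0156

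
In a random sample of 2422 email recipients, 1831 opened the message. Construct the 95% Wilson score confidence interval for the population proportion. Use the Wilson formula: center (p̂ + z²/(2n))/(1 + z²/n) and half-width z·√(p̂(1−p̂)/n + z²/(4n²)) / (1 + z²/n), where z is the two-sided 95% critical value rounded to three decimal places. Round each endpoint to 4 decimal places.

(0.7385, 0.7727)

Here p̂ = 1831/2422 = 0.75599 and z = 1.960 (z² = 3.841600).
Denominator 1 + z²/n = 1 + 3.841600/2422 = 1.001586.
Adjusted center: (0.75599 + z²/(2n))/1.001586 = 0.75558.
Radicand: p̂(1−p̂)/n + z²/(4n²) = 0.000076165 + 0.000000164 = 0.000076329.
Half-width = 1.960·√0.000076329/1.001586 = 0.01710.
CI: 0.75558 ± 0.01710 = (0.7385, 0.7727).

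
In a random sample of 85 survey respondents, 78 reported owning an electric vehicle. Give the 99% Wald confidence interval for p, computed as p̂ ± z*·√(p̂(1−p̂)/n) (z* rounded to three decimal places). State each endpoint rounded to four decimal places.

Sample proportion p̂ = 78/85 = 0.91765.
Standard error of p̂: √(0.075571/85) = √0.000889070 = 0.029817.
The 99% critical value is z* = 2.576.
Margin of error: 2.576 × 0.029817 = 0.07681.
So the interval runs from 0.8408 to 0.9945.

(0.8408, 0.9945)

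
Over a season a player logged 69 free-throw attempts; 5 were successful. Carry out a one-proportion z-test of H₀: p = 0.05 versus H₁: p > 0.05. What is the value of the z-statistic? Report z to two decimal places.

z = 0.86

The sample proportion is 5/69 = 0.07246.
SE₀ = √(0.05·0.95/69) = 0.026237.
Test statistic: z = 0.02246/0.026237 = 0.86.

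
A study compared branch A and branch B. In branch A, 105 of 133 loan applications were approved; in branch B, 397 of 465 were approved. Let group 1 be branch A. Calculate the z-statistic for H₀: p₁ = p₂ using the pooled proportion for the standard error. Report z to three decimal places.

z = -1.781

Sample proportions: p̂₁ = 105/133 = 0.78947 and p̂₂ = 397/465 = 0.85376.
Pooling: p̂ = 502/598 = 0.83946.
Pooled SE = √[0.1347636·0.00966933] ≈ 0.036098.
z = (p̂₁ − p̂₂)/SE = (0.78947 − 0.85376)/0.036098 = -0.06429/0.036098 = -1.781.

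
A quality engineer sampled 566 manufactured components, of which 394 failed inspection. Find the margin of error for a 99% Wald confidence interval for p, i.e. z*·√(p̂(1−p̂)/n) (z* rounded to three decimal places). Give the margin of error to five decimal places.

ME = 0.04980

The sample proportion is 394/566 = 0.69611.
SE(p̂) = √(0.69611·0.30389/566) = 0.019332.
z* = 2.576 at the 99% level.
ME = 2.576·0.019332 = 0.04980.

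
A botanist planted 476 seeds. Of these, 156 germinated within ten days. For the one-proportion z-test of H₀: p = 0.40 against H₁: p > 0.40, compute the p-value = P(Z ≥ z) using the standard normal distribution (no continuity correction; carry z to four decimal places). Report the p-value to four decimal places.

With x = 156 successes in n = 476, p̂ = 0.32773.
Null standard error: √(0.40·0.60/476) = √0.000504202 = 0.022454.
z = (p̂ − p₀)/SE = (156/476 − 0.40)/0.022454 ≈ -3.2185.
From the standard normal, P(Z ≥ z) = 0.9994.

p-value = 0.9994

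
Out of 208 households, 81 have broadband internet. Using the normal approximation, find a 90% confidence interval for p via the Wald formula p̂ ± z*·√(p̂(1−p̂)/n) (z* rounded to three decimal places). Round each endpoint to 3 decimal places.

(0.334, 0.445)

Sample proportion p̂ = 81/208 = 0.38942.
Standard error of p̂: √(0.237773/208) = √0.001143138 = 0.033810.
For 90% confidence, z* = 1.645.
Margin = 1.645·0.033810 = 0.05562.
Interval: 0.38942 ± 0.05562 → (0.334, 0.445).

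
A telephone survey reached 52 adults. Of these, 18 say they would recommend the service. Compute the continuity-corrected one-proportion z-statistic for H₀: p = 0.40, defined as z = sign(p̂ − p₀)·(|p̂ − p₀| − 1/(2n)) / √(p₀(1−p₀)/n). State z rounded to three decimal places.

z = -0.651

With x = 18 successes in n = 52, p̂ = 0.34615. p̂ − p₀ = -0.053846.
1/(2n) = 0.009615.
Corrected numerator: |-0.053846| − 0.009615 = 0.044231.
Under H₀, SE = √(p₀(1−p₀)/n) = √(0.40·0.60/52) = √0.004615385 = 0.067937.
z = (−)0.044231/0.067937 = -0.651.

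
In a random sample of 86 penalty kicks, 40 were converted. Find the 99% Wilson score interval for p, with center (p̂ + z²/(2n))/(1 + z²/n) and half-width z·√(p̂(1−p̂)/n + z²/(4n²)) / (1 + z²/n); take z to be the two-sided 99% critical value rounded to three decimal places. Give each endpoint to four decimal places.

(0.3341, 0.6011)

Here p̂ = 40/86 = 0.46512 and z = 2.576 (z² = 6.635776).
1 + z²/n = 1.077160.
Adjusted center: (0.46512 + z²/(2n))/1.077160 = 0.46762.
Radicand: p̂(1−p̂)/n + z²/(4n²) = 0.002892827 + 0.000224303 = 0.003117130.
Half-width = 2.576·√0.003117130/1.077160 = 0.13352.
CI: 0.46762 ± 0.13352 = (0.3341, 0.6011).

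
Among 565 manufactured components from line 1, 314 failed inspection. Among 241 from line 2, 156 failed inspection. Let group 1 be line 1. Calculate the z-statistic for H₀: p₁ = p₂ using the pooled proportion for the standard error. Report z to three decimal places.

p̂₁ = 314/565 = 0.55575, p̂₂ = 156/241 = 0.64730.
Pooled p̂ = (314+156)/(565+241) = 470/806 = 0.58313.
SE = √[p̂(1−p̂)(1/n₁+1/n₂)] = √[0.58313·0.41687·(1/565+1/241)] ≈ 0.037933.
z = -0.09155/0.037933 = -2.413.

z = -2.413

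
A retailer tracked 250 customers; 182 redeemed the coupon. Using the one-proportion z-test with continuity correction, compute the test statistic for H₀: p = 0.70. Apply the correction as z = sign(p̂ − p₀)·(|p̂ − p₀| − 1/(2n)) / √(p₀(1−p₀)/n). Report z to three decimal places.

z = 0.897

Sample proportion p̂ = 182/250 = 0.72800. p̂ − p₀ = 0.028000.
1/(2n) = 0.002000.
Corrected numerator: |0.028000| − 0.002000 = 0.026000.
Under H₀, SE = √(p₀(1−p₀)/n) = √(0.70·0.30/250) = √0.000840000 = 0.028983.
z = +0.026000/0.028983 = 0.897.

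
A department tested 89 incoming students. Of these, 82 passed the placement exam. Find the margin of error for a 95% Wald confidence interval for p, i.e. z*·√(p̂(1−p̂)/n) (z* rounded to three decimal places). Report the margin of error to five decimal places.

ME = 0.05593

The sample proportion is 82/89 = 0.92135.
Standard error of p̂: √(0.072466/89) = √0.000814220 = 0.028535.
The 95% critical value is z* = 1.960.
ME = 1.960·0.028535 = 0.05593.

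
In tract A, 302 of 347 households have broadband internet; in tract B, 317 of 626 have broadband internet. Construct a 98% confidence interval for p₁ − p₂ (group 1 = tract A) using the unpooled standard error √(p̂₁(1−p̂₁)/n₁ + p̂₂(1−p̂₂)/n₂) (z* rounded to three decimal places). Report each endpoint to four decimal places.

p̂₁ = 0.87032, p̂₂ = 0.50639, so the observed difference is 0.36393.
SE = √(0.000325260 + 0.000399296) = √0.000724556 = 0.026918.
The 98% critical value is z* = 2.326. Margin of error = 0.06261.
CI: 0.36393 ± 0.06261 = (0.3013, 0.4265).

(0.3013, 0.4265)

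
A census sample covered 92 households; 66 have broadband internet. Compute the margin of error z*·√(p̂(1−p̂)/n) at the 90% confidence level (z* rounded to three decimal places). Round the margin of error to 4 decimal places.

ME = 0.0772

p̂ = 66/92 = 0.71739.
SE(p̂) = √(0.71739·0.28261/92) = 0.046944.
z* = 1.645 at the 90% level.
ME = 1.645·0.046944 = 0.0772.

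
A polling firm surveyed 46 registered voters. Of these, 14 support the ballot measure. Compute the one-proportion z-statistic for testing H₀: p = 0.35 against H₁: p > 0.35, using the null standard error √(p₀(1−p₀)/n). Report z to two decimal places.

With x = 14 successes in n = 46, p̂ = 0.30435.
Null standard error: √(0.35·0.65/46) = √0.004945652 = 0.070325.
z = (0.30435 − 0.35)/0.070325 = -0.04565/0.070325 = -0.65.

z = -0.65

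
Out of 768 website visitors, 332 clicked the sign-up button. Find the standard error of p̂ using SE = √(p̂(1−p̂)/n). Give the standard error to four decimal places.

SE = 0.0179

p̂ = 332/768 = 0.43229.
p̂(1−p̂) = 0.245415.
SE = √(0.245415/768) = 0.0179.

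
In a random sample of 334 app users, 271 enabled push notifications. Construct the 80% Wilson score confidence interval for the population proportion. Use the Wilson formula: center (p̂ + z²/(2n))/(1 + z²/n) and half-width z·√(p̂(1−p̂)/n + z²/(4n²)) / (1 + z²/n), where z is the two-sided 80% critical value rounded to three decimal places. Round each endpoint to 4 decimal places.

(0.7824, 0.8373)

Here p̂ = 271/334 = 0.81138 and z = 1.282 (z² = 1.643524).
Denominator 1 + z²/n = 1 + 1.643524/334 = 1.004921.
Center = (0.81138 + 0.002460)/1.004921 = 0.80985.
Radicand: p̂(1−p̂)/n + z²/(4n²) = 0.000458216 + 0.000003683 = 0.000461899.
Half-width = z·√(radicand)/denom = 1.282·0.021492/1.004921 = 0.02742.
Interval: 0.80985 ± 0.02742 → (0.7824, 0.8373).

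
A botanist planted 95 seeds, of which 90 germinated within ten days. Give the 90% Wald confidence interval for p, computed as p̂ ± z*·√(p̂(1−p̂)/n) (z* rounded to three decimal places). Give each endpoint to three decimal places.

Sample proportion p̂ = 90/95 = 0.94737.
SE(p̂) = √(0.94737·0.05263/95) = 0.022910.
The 90% critical value is z* = 1.645.
Margin = 1.645·0.022910 = 0.03769.
CI: 0.94737 ± 0.03769 = (0.910, 0.985).

(0.910, 0.985)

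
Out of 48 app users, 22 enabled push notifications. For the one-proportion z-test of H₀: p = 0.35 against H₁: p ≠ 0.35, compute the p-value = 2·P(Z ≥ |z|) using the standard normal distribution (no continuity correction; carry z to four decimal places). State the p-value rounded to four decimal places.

p-value = 0.1156

Sample proportion p̂ = 22/48 = 0.45833.
Under H₀, SE = √(p₀(1−p₀)/n) = √(0.35·0.65/48) = √0.004739583 = 0.068845.
z = (p̂ − p₀)/SE = (22/48 − 0.35)/0.068845 ≈ 1.5736.
From the standard normal, 2·P(Z ≥ |z|) = 0.1156.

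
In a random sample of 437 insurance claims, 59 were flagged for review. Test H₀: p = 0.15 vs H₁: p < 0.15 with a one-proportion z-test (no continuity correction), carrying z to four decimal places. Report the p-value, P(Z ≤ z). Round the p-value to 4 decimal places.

p̂ = 59/437 = 0.13501.
Null standard error: √(0.15·0.85/437) = √0.000291762 = 0.017081.
Test statistic (full precision, shown to 4 dp): z = (59/437 − 0.15)/SE₀ ≈ -0.8775.
From the standard normal, P(Z ≤ z) = 0.1901.

p-value = 0.1901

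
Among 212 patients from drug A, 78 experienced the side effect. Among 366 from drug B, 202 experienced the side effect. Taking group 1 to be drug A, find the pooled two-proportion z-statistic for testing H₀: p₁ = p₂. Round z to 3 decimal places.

p̂₁ = 78/212 = 0.36792, p̂₂ = 202/366 = 0.55191.
Pooled p̂ = (78+202)/(212+366) = 280/578 = 0.48443.
SE = √[p̂(1−p̂)(1/n₁+1/n₂)] = √[0.48443·0.51557·(1/212+1/366)] ≈ 0.043134.
z = -0.18399/0.043134 = -4.266.

z = -4.266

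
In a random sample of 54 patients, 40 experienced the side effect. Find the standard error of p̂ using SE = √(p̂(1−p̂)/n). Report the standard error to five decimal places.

SE = 0.05964

Sample proportion p̂ = 40/54 = 0.74074.
p̂(1−p̂) = 0.192044.
Dividing by n and taking the root: √0.003556370 = 0.05964.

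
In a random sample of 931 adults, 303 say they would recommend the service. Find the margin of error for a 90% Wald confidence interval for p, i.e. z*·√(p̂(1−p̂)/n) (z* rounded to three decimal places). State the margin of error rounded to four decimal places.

Sample proportion p̂ = 303/931 = 0.32546.
SE(p̂) = √(0.32546·0.67454/931) = 0.015356.
For 90% confidence, z* = 1.645.
So ME = 0.0253.

ME = 0.0253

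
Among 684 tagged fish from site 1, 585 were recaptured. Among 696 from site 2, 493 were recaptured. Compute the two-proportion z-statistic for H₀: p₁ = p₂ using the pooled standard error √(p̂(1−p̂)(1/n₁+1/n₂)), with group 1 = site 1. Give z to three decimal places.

z = 6.600

p̂₁ = 585/684 = 0.85526, p̂₂ = 493/696 = 0.70833.
Pooling: p̂ = 1078/1380 = 0.78116.
SE = √[p̂(1−p̂)(1/n₁+1/n₂)] = √[0.78116·0.21884·(1/684+1/696)] ≈ 0.022261.
z = (p̂₁ − p̂₂)/SE = (0.85526 − 0.70833)/0.022261 = 0.14693/0.022261 = 6.600.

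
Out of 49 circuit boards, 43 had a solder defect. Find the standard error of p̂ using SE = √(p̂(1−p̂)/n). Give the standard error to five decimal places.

SE = 0.04683

Sample proportion p̂ = 43/49 = 0.87755.
p̂(1−p̂) = 0.87755·0.12245 = 0.107456.
Dividing by n and taking the root: √0.002192980 = 0.04683.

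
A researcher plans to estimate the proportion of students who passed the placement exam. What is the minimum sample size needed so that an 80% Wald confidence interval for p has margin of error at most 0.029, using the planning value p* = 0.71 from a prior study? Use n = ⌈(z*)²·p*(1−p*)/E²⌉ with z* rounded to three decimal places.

n = 403

For 80% confidence, z* = 1.282.
p*(1−p*) = 0.71·0.29 = 0.2059.
Required n before rounding: 1.643524 × 0.2059 / 0.029² = 402.380.
Rounding up, n = 403.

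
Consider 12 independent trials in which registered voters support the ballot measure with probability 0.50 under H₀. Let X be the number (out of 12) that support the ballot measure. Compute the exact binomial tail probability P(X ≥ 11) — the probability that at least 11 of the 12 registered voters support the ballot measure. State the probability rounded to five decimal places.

P = 0.00317

X ~ Binomial(n=12, p=0.50).
P(X ≥ 11) = C(12,11)·0.50^11·0.50^1 + C(12,12)·0.50^12·0.50^0.
= 0.002930 + 0.000244 = 0.00317.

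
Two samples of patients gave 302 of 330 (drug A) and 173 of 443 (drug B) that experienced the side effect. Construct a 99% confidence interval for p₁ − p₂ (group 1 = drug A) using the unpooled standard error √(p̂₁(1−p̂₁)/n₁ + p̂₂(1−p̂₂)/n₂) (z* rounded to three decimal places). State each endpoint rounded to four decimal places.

(0.4530, 0.5962)

p̂₁ = 0.91515, p̂₂ = 0.39052, so the observed difference is 0.52463.
SE = √(0.000235301 + 0.000537278) = √0.000772579 = 0.027795.
For 99% confidence, z* = 2.576. Margin of error = 0.07160.
So the interval runs from 0.4530 to 0.5962.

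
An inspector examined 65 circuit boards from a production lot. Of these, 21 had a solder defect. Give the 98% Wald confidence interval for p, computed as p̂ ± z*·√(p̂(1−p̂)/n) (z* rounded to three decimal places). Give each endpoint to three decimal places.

(0.188, 0.458)

The sample proportion is 21/65 = 0.32308.
SE = √(p̂(1−p̂)/n) = √(0.218698/65) = 0.058005.
The 98% critical value is z* = 2.326.
Margin = 2.326·0.058005 = 0.13492.
CI: 0.32308 ± 0.13492 = (0.188, 0.458).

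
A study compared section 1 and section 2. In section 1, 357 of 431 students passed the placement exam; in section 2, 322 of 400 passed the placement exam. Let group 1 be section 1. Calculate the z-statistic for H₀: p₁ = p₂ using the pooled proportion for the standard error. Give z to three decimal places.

z = 0.868

p̂₁ = 357/431 = 0.82831, p̂₂ = 322/400 = 0.80500.
Pooled p̂ = (357+322)/(431+400) = 679/831 = 0.81709.
SE = √[p̂(1−p̂)(1/n₁+1/n₂)] = √[0.81709·0.18291·(1/431+1/400)] ≈ 0.026840.
z = 0.02331/0.026840 = 0.868.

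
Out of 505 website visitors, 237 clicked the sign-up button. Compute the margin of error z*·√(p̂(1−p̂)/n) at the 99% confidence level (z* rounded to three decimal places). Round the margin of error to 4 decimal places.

ME = 0.0572

The sample proportion is 237/505 = 0.46931.
Standard error of p̂: √(0.249058/505) = √0.000493184 = 0.022208.
The 99% critical value is z* = 2.576.
Margin of error = z*·SE = 2.576 × 0.022208 = 0.0572.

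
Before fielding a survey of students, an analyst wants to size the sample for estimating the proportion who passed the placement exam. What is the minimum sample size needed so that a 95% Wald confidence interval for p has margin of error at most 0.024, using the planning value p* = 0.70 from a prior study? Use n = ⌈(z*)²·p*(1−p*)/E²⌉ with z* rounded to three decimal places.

n = 1401

For 95% confidence, z* = 1.960.
p*(1−p*) = 0.70·0.30 = 0.2100.
Required n before rounding: 3.841600 × 0.2100 / 0.024² = 1400.583.
⌈1400.583⌉ = 1401.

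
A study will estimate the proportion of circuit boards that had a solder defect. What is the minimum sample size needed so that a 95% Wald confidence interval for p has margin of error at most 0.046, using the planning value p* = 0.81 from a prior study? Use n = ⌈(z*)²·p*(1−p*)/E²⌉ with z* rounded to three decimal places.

n = 280

The 95% critical value is z* = 1.960.
p*(1−p*) = 0.1539.
Required n before rounding: 3.841600 × 0.1539 / 0.046² = 279.406.
Rounding up, n = 280.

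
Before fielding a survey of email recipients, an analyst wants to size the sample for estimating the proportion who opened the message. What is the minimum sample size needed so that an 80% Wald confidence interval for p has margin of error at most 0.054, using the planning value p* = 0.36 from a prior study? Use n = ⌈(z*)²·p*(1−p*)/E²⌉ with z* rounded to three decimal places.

z* = 1.282 at the 80% level.
p*(1−p*) = 0.2304.
Required n before rounding: 1.643524 × 0.2304 / 0.054² = 129.859.
⌈129.859⌉ = 130.

n = 130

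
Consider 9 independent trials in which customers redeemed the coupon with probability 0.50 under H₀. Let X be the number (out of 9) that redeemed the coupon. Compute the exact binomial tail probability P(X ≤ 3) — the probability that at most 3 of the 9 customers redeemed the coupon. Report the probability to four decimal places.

P = 0.2539

X is binomial with n = 9 and p = 0.50.
P(X ≤ 3) = C(9,0)·0.50^0·0.50^9 + C(9,1)·0.50^1·0.50^8 + C(9,2)·0.50^2·0.50^7 + C(9,3)·0.50^3·0.50^6.
= 0.001953 + 0.017578 + 0.070312 + 0.164062 = 0.2539.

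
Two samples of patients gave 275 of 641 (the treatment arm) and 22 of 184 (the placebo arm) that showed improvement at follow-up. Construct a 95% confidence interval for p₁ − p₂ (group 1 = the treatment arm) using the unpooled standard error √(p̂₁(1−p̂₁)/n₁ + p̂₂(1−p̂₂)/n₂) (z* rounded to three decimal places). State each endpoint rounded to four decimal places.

p̂₁ = 0.42902, p̂₂ = 0.11957, so the observed difference is 0.30945.
SE = √(0.000382155 + 0.000572116) = √0.000954271 = 0.030891.
The 95% critical value is z* = 1.960. Margin of error = 0.06055.
Interval: 0.30945 ± 0.06055 → (0.2489, 0.3700).

(0.2489, 0.3700)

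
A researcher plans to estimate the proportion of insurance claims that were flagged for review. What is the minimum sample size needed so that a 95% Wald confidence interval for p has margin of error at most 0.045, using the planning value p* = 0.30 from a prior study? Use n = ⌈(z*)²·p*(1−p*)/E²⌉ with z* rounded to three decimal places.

n = 399

The 95% critical value is z* = 1.960.
p*(1−p*) = 0.30·0.70 = 0.2100.
Required n before rounding: 3.841600 × 0.2100 / 0.045² = 398.388.
Rounding up, n = 399.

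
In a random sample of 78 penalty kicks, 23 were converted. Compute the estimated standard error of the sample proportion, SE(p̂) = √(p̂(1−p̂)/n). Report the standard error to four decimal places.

The sample proportion is 23/78 = 0.29487.
p̂(1−p̂) = 0.207922.
Dividing by n and taking the root: √0.002665667 = 0.0516.

SE = 0.0516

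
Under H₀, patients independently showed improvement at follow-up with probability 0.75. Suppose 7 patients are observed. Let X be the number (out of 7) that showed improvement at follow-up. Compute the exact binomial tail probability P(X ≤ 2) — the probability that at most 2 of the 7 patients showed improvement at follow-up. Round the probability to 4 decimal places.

P = 0.0129

X ~ Binomial(n=7, p=0.75).
P(X ≤ 2) = C(7,0)·0.75^0·0.25^7 + C(7,1)·0.75^1·0.25^6 + C(7,2)·0.75^2·0.25^5.
= 0.000061 + 0.001282 + 0.011536 = 0.0129.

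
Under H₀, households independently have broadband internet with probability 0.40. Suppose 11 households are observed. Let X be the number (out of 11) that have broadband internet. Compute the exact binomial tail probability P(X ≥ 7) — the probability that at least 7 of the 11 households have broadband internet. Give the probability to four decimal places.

P = 0.0994

X ~ Binomial(n=11, p=0.40).
P(X ≥ 7) = Σ_{j=7}^{11} C(11,j)·0.40^j·0.60^{11−j}.
= 0.070071 + 0.023357 + 0.005190 + 0.000692 + 0.000042 = 0.0994.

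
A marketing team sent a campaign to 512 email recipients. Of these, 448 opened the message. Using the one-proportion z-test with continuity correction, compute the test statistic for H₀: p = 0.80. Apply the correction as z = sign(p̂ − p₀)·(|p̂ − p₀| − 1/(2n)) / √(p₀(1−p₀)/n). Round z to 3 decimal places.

Sample proportion p̂ = 448/512 = 0.87500. p̂ − p₀ = 0.075000.
Continuity correction 1/(2n) = 1/1024 = 0.000977.
Corrected numerator: |0.075000| − 0.000977 = 0.074023.
Null standard error: √(0.80·0.20/512) = √0.000312500 = 0.017678.
z = (+)0.074023/0.017678 = 4.187.

z = 4.187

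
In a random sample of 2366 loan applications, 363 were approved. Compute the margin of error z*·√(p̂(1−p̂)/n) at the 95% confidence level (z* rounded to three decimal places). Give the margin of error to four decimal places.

ME = 0.0145

With x = 363 successes in n = 2366, p̂ = 0.15342.
SE = √(p̂(1−p̂)/n) = √(0.129885/2366) = 0.007409.
z* = 1.960 at the 95% level.
Margin of error = z*·SE = 1.960 × 0.007409 = 0.0145.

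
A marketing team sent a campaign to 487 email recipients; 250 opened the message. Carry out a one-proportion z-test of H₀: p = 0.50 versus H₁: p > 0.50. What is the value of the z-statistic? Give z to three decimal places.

Sample proportion p̂ = 250/487 = 0.51335.
SE₀ = √(0.50·0.50/487) = 0.022657.
z = (p̂ − p₀)/SE = (0.51335 − 0.50)/0.022657 = 0.589.

z = 0.589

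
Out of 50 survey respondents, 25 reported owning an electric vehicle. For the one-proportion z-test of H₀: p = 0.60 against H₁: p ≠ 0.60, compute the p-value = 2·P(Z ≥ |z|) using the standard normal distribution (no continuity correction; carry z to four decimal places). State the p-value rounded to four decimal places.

With x = 25 successes in n = 50, p̂ = 0.50000.
Null standard error: √(0.60·0.40/50) = √0.004800000 = 0.069282.
z = (p̂ − p₀)/SE = (25/50 − 0.60)/0.069282 ≈ -1.4434.
From the standard normal, 2·P(Z ≥ |z|) = 0.1489.

p-value = 0.1489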